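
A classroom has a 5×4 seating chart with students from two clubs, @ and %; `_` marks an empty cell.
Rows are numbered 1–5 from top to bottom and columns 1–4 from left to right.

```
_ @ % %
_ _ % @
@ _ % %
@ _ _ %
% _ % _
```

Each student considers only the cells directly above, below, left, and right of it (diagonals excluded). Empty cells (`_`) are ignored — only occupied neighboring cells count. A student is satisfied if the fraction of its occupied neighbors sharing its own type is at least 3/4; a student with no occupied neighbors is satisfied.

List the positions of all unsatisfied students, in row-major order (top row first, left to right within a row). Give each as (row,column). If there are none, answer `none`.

(1,2), (1,3), (1,4), (2,3), (2,4), (3,4), (4,1), (5,1)

(1,2)@ 0/1 unhappy
(1,3)% 2/3 unhappy
(1,4)% 1/2 unhappy
(2,3)% 2/3 unhappy
(2,4)@ 0/3 unhappy
(3,1)@ 1/1 ok
(3,3)% 2/2 ok
(3,4)% 2/3 unhappy
(4,1)@ 1/2 unhappy
(4,4)% 1/1 ok
(5,1)% 0/1 unhappy
(5,3)% 0/0 ok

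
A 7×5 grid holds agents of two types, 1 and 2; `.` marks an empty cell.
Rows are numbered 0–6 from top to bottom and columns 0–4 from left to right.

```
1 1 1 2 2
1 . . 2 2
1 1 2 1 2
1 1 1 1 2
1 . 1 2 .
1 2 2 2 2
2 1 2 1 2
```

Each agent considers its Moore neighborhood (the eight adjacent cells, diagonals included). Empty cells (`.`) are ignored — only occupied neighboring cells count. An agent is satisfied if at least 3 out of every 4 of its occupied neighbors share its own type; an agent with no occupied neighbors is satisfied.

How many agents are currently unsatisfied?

19

(0,0)1 2/2 satisfied
(0,1)1 3/3 satisfied
(0,2)1 1/3 not
(0,3)2 3/4 satisfied
(0,4)2 3/3 satisfied
(1,0)1 4/4 satisfied
(1,3)2 5/7 not
(1,4)2 4/5 satisfied
(2,0)1 4/4 satisfied
(2,1)1 5/6 satisfied
(2,2)2 1/6 not
(2,3)1 2/7 not
(2,4)2 3/5 not
(3,0)1 4/4 satisfied
(3,1)1 6/7 satisfied
(3,2)1 5/7 not
(3,3)1 3/7 not
(3,4)2 2/4 not
(4,0)1 3/4 satisfied
(4,2)1 3/7 not
(4,3)2 4/7 not
(5,0)1 2/4 not
(5,1)2 3/7 not
(5,2)2 4/7 not
(5,3)2 5/7 not
(5,4)2 3/4 satisfied
(6,0)2 1/3 not
(6,1)1 1/5 not
(6,2)2 3/5 not
(6,3)1 0/5 not
(6,4)2 2/3 not
Unsatisfied: (0,2), (1,3), (2,2), (2,3), (2,4), (3,2), (3,3), (3,4), (4,2), (4,3), (5,0), (5,1), (5,2), (5,3), (6,0), (6,1), (6,2), (6,3), (6,4) — 19 in total.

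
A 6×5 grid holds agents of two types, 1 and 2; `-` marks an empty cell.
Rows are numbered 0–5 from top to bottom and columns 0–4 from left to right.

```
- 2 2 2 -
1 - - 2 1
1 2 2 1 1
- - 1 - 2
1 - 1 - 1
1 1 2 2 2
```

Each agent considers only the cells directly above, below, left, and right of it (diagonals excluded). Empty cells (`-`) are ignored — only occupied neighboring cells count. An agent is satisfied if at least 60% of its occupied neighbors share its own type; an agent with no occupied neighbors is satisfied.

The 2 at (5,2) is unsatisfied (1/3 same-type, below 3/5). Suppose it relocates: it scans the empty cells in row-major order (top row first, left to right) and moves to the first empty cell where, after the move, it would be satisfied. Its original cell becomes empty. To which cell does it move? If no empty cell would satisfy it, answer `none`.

Vacating (5,2). Empty cells in order:
  (0,0): 1/2 same-type → still unsatisfied.
  (0,4): 1/2 same-type → still unsatisfied.
  (1,1): 2/3 same-type → satisfied — stop here.

(1,1)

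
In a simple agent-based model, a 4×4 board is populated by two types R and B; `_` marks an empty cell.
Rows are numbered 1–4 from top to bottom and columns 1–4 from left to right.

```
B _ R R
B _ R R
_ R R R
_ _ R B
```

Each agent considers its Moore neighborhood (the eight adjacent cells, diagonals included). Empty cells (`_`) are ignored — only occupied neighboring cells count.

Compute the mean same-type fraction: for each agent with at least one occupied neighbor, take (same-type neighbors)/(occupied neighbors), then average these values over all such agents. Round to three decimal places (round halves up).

0.785

Row 1: (1,1)B 1/1 · (1,3)R 3/3 · (1,4)R 3/3
Row 2: (2,1)B 1/2 · (2,3)R 6/6 · (2,4)R 5/5
Row 3: (3,2)R 3/4 · (3,3)R 5/6 · (3,4)R 4/5
Row 4: (4,3)R 3/4 · (4,4)B 0/3
Sum over 11 agents: 1/1 + 3/3 + 3/3 + 1/2 + 6/6 + 5/5 + 3/4 + 5/6 + 4/5 + 3/4 + 0/3 = 259/30; mean = 259/30 ÷ 11 = 259/330 = 0.784848… → 0.785.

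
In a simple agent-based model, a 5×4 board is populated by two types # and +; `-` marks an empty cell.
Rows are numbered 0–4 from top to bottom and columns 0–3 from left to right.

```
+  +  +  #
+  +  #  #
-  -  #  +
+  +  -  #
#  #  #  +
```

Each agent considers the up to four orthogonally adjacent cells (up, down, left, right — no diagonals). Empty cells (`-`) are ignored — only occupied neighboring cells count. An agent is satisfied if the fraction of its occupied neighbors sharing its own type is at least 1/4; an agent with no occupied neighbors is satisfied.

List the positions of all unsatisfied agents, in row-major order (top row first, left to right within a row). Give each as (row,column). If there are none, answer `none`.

(2,3), (3,3), (4,3)

(0,0)+ 2/2 ✓
(0,1)+ 3/3 ✓
(0,2)+ 1/3 ✓
(0,3)# 1/2 ✓
(1,0)+ 2/2 ✓
(1,1)+ 2/3 ✓
(1,2)# 2/4 ✓
(1,3)# 2/3 ✓
(2,2)# 1/2 ✓
(2,3)+ 0/3 ✗
(3,0)+ 1/2 ✓
(3,1)+ 1/2 ✓
(3,3)# 0/2 ✗
(4,0)# 1/2 ✓
(4,1)# 2/3 ✓
(4,2)# 1/2 ✓
(4,3)+ 0/2 ✗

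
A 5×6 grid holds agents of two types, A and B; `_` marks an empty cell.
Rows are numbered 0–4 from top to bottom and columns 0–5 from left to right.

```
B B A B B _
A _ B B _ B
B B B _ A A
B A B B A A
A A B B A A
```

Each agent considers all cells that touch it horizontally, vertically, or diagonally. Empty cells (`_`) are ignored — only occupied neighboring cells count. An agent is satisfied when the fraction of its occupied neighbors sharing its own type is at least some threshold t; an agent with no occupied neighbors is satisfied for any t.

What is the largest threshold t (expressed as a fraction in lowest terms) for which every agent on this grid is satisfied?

0/1

Row 0: (0,0)B 1/2 · (0,1)B 2/4 · (0,2)A 0/4 · (0,3)B 3/4 · (0,4)B 3/3
Row 1: (1,0)A 0/4 · (1,2)B 5/6 · (1,3)B 4/6 · (1,5)B 1/3
Row 2: (2,0)B 2/4 · (2,1)B 5/7 · (2,2)B 5/6 · (2,4)A 3/6 · (2,5)A 3/4
Row 3: (3,0)B 2/5 · (3,1)A 2/8 · (3,2)B 5/7 · (3,3)B 4/7 · (3,4)A 5/7 · (3,5)A 5/5
Row 4: (4,0)A 2/3 · (4,1)A 2/5 · (4,2)B 3/5 · (4,3)B 3/5 · (4,4)A 3/5 · (4,5)A 3/3
The smallest same-type fraction is 0/4 at (0,2), which reduces to 0/1. Any threshold above that leaves this agent unsatisfied.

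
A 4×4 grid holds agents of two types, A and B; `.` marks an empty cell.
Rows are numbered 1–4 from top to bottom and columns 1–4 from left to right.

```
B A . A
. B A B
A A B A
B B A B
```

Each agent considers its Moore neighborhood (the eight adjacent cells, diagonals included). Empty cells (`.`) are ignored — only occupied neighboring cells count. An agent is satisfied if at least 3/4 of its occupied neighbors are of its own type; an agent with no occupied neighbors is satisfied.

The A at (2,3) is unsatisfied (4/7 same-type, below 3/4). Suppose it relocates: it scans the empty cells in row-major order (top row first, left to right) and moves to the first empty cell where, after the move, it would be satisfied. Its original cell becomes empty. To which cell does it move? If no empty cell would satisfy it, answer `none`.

Vacating (2,3). Empty cells in order:
  (1,3): 2/4 same-type → still unsatisfied.
  (2,1): 3/5 same-type → still unsatisfied.

none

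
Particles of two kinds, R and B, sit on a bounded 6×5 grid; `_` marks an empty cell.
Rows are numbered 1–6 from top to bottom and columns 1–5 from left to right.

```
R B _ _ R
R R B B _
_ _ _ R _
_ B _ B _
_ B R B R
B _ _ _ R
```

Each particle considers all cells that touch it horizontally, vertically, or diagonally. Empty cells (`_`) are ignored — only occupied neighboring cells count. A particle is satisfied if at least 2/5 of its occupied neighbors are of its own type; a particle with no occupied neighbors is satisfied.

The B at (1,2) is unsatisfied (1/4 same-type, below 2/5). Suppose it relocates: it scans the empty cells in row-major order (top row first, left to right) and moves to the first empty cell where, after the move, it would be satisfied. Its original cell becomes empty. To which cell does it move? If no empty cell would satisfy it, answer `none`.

Vacating (1,2). Empty cells in order:
  (1,3): 2/3 same-type → satisfied — stop here.

(1,3)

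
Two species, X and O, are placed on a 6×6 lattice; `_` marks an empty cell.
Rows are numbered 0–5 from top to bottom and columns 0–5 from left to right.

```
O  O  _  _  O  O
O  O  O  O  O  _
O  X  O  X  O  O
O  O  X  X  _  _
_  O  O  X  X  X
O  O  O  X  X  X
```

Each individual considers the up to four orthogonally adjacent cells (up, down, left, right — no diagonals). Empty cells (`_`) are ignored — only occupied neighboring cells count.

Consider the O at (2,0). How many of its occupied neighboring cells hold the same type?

Occupied neighbors of (2,0): (1,0)=O, (3,0)=O, (2,1)=X.
Same type (O): 2 of 3.

2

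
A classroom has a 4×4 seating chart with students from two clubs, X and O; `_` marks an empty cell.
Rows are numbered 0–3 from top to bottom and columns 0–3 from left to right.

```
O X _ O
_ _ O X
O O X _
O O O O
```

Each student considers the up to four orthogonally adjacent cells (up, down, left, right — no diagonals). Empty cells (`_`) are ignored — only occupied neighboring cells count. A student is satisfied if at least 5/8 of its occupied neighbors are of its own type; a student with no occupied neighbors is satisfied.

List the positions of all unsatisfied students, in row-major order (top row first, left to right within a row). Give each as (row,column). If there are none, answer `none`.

(0,0), (0,1), (0,3), (1,2), (1,3), (2,2)

(0,0)O 0/1 ✗
(0,1)X 0/1 ✗
(0,3)O 0/1 ✗
(1,2)O 0/2 ✗
(1,3)X 0/2 ✗
(2,0)O 2/2 ✓
(2,1)O 2/3 ✓
(2,2)X 0/3 ✗
(3,0)O 2/2 ✓
(3,1)O 3/3 ✓
(3,2)O 2/3 ✓
(3,3)O 1/1 ✓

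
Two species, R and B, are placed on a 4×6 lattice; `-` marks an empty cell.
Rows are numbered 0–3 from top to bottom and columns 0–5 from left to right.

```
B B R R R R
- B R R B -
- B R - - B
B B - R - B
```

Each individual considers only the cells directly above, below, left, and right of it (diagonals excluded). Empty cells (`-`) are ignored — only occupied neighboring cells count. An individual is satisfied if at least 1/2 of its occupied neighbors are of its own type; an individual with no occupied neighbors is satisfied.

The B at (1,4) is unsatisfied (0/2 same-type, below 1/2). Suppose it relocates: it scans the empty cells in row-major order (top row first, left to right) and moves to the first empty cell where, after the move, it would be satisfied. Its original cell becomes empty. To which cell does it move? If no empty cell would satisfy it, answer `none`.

(1,0)

Vacating (1,4). Empty cells in order:
  (1,0): 2/2 same-type → satisfied — stop here.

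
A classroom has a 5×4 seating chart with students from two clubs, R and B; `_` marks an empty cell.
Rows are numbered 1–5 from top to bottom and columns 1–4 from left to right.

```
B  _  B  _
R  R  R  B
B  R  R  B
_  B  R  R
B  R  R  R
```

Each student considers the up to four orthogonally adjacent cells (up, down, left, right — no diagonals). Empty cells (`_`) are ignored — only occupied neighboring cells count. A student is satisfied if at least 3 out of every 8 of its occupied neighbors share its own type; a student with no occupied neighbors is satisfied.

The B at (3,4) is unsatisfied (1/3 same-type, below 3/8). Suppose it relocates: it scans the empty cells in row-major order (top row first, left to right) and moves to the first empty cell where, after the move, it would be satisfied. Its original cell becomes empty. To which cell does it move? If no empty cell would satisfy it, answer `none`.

(1,2)

Vacating (3,4). Empty cells in order:
  (1,2): 2/3 same-type → satisfied — stop here.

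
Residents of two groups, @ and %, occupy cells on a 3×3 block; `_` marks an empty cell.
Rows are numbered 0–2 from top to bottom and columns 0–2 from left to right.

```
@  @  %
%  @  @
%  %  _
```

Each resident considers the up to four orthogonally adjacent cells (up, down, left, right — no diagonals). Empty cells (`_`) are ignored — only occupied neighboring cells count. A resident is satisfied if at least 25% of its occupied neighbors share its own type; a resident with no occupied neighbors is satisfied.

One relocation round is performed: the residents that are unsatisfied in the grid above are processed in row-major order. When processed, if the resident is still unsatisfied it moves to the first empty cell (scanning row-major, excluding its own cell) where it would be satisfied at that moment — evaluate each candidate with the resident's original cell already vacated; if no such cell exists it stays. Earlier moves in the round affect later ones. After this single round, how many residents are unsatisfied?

0

Initially unsatisfied (in order): (0,2).
  (0,2) → (2,2).
Resulting grid:
@ @ _
% @ @
% % %
All satisfied now.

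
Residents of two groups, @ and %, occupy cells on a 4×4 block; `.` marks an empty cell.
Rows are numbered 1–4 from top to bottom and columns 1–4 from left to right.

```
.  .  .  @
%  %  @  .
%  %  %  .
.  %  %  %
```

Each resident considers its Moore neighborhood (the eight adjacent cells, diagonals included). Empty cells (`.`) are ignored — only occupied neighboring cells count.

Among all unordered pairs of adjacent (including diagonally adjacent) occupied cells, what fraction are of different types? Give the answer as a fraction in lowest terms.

Scan each occupied cell's neighbors to the right and below (and the two forward diagonals) so each pair is counted once.
From row 1: 0 unlike of 1 pairs (running 0/1).
From row 2: 3 unlike of 9 pairs (running 3/10).
From row 3: 0 unlike of 8 pairs (running 3/18).
From row 4: 0 unlike of 2 pairs (running 3/20).
Total adjacent occupied pairs: 20; unlike-type pairs: 3.
3/20 is already in lowest terms.

3/20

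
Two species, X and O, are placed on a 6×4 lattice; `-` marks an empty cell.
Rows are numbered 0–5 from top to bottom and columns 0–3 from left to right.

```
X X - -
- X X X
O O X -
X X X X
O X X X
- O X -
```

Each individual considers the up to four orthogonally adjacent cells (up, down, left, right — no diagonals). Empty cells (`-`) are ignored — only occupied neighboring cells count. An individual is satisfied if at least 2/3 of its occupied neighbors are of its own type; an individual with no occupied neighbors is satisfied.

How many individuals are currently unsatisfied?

7

Row 0: (0,0)X 1/1 ✓ · (0,1)X 2/2 ✓
Row 1: (1,1)X 2/3 ✓ · (1,2)X 3/3 ✓ · (1,3)X 1/1 ✓
Row 2: (2,0)O 1/2 ✗ · (2,1)O 1/4 ✗ · (2,2)X 2/3 ✓
Row 3: (3,0)X 1/3 ✗ · (3,1)X 3/4 ✓ · (3,2)X 4/4 ✓ · (3,3)X 2/2 ✓
Row 4: (4,0)O 0/2 ✗ · (4,1)X 2/4 ✗ · (4,2)X 4/4 ✓ · (4,3)X 2/2 ✓
Row 5: (5,1)O 0/2 ✗ · (5,2)X 1/2 ✗
Unsatisfied: (2,0), (2,1), (3,0), (4,0), (4,1), (5,1), (5,2) — 7 in total.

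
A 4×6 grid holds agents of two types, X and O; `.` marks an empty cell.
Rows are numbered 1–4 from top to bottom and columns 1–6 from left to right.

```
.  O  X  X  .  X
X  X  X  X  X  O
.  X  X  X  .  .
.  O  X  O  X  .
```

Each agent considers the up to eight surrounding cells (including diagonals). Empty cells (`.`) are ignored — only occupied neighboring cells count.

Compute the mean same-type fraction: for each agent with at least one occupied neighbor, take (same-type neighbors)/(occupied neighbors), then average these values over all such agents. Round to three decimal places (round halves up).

0.589

(1,2)O 0/4
(1,3)X 4/5
(1,4)X 4/4
(1,6)X 1/2
(2,1)X 2/3
(2,2)X 5/6
(2,3)X 7/8
(2,4)X 6/6
(2,5)X 4/5
(2,6)O 0/2
(3,2)X 5/6
(3,3)X 6/8
(3,4)X 6/7
(4,2)O 0/3
(4,3)X 3/5
(4,4)O 0/4
(4,5)X 1/2
Sum over 17 agents: 0/4 + 4/5 + 4/4 + 1/2 + 2/3 + 5/6 + 7/8 + 6/6 + 4/5 + 0/2 + 5/6 + 6/8 + 6/7 + 0/3 + 3/5 + 0/4 + 1/2 = 8413/840; mean = 8413/840 ÷ 17 = 8413/14280 = 0.589145… → 0.589.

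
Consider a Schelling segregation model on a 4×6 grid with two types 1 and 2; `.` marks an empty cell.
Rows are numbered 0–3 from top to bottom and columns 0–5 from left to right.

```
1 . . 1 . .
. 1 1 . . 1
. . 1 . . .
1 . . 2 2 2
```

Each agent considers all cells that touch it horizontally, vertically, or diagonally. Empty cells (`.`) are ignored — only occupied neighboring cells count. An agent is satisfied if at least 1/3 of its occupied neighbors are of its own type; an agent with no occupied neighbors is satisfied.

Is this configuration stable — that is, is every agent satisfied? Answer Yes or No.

Yes

(0,0)1 1/1 ok
(0,3)1 1/1 ok
(1,1)1 3/3 ok
(1,2)1 3/3 ok
(1,5)1 0/0 ok
(2,2)1 2/3 ok
(3,0)1 0/0 ok
(3,3)2 1/2 ok
(3,4)2 2/2 ok
(3,5)2 1/1 ok
All meet the threshold, so the configuration is stable.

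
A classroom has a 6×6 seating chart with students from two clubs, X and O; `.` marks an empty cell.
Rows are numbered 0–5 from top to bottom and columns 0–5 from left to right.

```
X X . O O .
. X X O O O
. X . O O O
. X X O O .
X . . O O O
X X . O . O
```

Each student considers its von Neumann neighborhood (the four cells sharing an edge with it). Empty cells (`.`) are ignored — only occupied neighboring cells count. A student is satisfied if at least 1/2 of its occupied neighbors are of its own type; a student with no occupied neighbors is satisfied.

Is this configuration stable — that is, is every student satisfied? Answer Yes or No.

Row 0: (0,0)X 1/1 ✓ · (0,1)X 2/2 ✓ · (0,3)O 2/2 ✓ · (0,4)O 2/2 ✓
Row 1: (1,1)X 3/3 ✓ · (1,2)X 1/2 ✓ · (1,3)O 3/4 ✓ · (1,4)O 4/4 ✓ · (1,5)O 2/2 ✓
Row 2: (2,1)X 2/2 ✓ · (2,3)O 3/3 ✓ · (2,4)O 4/4 ✓ · (2,5)O 2/2 ✓
Row 3: (3,1)X 2/2 ✓ · (3,2)X 1/2 ✓ · (3,3)O 3/4 ✓ · (3,4)O 3/3 ✓
Row 4: (4,0)X 1/1 ✓ · (4,3)O 3/3 ✓ · (4,4)O 3/3 ✓ · (4,5)O 2/2 ✓
Row 5: (5,0)X 2/2 ✓ · (5,1)X 1/1 ✓ · (5,3)O 1/1 ✓ · (5,5)O 1/1 ✓
All meet the threshold, so the configuration is stable.

Yes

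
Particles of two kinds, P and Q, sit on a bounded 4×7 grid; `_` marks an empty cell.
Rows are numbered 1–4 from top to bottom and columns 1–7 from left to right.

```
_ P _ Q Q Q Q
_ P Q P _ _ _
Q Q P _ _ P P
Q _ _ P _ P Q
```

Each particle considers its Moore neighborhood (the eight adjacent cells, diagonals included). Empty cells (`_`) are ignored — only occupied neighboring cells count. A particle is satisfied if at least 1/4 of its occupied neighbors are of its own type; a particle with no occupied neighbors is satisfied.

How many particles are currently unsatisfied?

1

(1,2)P 1/2 satisfied
(1,4)Q 2/3 satisfied
(1,5)Q 2/3 satisfied
(1,6)Q 2/2 satisfied
(1,7)Q 1/1 satisfied
(2,2)P 2/5 satisfied
(2,3)Q 2/6 satisfied
(2,4)P 1/4 satisfied
(3,1)Q 2/3 satisfied
(3,2)Q 3/5 satisfied
(3,3)P 3/5 satisfied
(3,6)P 2/3 satisfied
(3,7)P 2/3 satisfied
(4,1)Q 2/2 satisfied
(4,4)P 1/1 satisfied
(4,6)P 2/3 satisfied
(4,7)Q 0/3 not
Unsatisfied: (4,7) — 1 in total.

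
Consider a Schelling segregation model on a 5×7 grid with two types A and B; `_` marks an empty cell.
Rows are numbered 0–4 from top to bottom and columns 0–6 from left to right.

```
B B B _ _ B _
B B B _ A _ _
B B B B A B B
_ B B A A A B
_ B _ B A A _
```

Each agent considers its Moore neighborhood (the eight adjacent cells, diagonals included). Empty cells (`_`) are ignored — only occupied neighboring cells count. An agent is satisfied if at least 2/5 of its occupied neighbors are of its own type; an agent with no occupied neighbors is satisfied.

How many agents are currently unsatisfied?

4

(0,0)B 3/3 satisfied
(0,1)B 5/5 satisfied
(0,2)B 3/3 satisfied
(0,5)B 0/1 not
(1,0)B 5/5 satisfied
(1,1)B 8/8 satisfied
(1,2)B 6/6 satisfied
(1,4)A 1/4 not
(2,0)B 4/4 satisfied
(2,1)B 7/7 satisfied
(2,2)B 6/7 satisfied
(2,3)B 3/7 satisfied
(2,4)A 4/6 satisfied
(2,5)B 2/6 not
(2,6)B 2/3 satisfied
(3,1)B 5/5 satisfied
(3,2)B 6/7 satisfied
(3,3)A 3/7 satisfied
(3,4)A 5/8 satisfied
(3,5)A 4/7 satisfied
(3,6)B 2/4 satisfied
(4,1)B 2/2 satisfied
(4,3)B 1/4 not
(4,4)A 4/5 satisfied
(4,5)A 3/4 satisfied
Unsatisfied: (0,5), (1,4), (2,5), (4,3) — 4 in total.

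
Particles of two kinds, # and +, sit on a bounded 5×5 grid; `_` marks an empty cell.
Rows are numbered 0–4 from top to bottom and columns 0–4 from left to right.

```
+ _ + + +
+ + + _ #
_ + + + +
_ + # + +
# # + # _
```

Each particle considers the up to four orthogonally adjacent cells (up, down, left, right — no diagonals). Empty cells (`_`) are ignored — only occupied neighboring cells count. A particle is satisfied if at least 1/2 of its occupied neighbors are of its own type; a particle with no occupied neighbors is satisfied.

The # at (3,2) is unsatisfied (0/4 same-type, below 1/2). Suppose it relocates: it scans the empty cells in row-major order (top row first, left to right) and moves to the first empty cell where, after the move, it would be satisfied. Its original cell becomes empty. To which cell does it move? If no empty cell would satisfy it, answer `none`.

(3,0)

Vacating (3,2). Empty cells in order:
  (0,1): 0/3 same-type → still unsatisfied.
  (1,3): 1/4 same-type → still unsatisfied.
  (2,0): 0/2 same-type → still unsatisfied.
  (3,0): 1/2 same-type → satisfied — stop here.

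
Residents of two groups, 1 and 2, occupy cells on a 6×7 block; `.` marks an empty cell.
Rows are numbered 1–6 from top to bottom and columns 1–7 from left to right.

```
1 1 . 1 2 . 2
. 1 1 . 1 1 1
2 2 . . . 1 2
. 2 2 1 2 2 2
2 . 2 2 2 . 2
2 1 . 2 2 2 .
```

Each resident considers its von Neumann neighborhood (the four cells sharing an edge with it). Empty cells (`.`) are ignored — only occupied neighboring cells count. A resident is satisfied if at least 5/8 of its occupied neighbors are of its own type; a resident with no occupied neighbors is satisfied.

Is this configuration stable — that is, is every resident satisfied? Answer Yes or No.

(1,1)1 1/1 ok
(1,2)1 2/2 ok
(1,4)1 0/1 unhappy
(1,5)2 0/2 unhappy
(1,7)2 0/1 unhappy
(2,2)1 2/3 ok
(2,3)1 1/1 ok
(2,5)1 1/2 unhappy
(2,6)1 3/3 ok
(2,7)1 1/3 unhappy
(3,1)2 1/1 ok
(3,2)2 2/3 ok
(3,6)1 1/3 unhappy
(3,7)2 1/3 unhappy
(4,2)2 2/2 ok
(4,3)2 2/3 ok
(4,4)1 0/3 unhappy
(4,5)2 2/3 ok
(4,6)2 2/3 ok
(4,7)2 3/3 ok
(5,1)2 1/1 ok
(5,3)2 2/2 ok
(5,4)2 3/4 ok
(5,5)2 3/3 ok
(5,7)2 1/1 ok
(6,1)2 1/2 unhappy
(6,2)1 0/1 unhappy
(6,4)2 2/2 ok
(6,5)2 3/3 ok
(6,6)2 1/1 ok
For instance (1,4) has only 0/1 same-type neighbors, below 5/8.

No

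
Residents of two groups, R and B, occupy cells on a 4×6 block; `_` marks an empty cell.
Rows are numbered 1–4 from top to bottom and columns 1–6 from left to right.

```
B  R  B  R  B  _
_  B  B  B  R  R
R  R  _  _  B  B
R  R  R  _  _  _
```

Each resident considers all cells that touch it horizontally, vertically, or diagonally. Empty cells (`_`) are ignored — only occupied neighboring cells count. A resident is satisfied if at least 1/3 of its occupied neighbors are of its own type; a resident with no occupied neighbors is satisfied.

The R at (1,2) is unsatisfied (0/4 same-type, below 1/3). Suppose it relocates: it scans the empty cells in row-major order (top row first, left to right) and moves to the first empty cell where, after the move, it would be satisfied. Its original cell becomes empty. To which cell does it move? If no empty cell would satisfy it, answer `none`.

Vacating (1,2). Empty cells in order:
  (1,6): 2/3 same-type → satisfied — stop here.

(1,6)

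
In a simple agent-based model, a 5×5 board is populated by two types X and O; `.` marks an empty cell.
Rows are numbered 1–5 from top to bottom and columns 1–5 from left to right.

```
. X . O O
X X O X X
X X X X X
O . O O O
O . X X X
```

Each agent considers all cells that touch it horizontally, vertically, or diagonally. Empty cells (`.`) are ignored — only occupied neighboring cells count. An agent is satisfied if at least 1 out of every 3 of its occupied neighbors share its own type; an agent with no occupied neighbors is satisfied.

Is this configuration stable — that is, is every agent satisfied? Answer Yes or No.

Row 1: (1,2)X 2/3 satisfied · (1,4)O 2/4 satisfied · (1,5)O 1/3 satisfied
Row 2: (2,1)X 4/4 satisfied · (2,2)X 5/6 satisfied · (2,3)O 1/7 not · (2,4)X 4/7 satisfied · (2,5)X 3/5 satisfied
Row 3: (3,1)X 3/4 satisfied · (3,2)X 4/7 satisfied · (3,3)X 4/7 satisfied · (3,4)X 4/8 satisfied · (3,5)X 3/5 satisfied
Row 4: (4,1)O 1/3 satisfied · (4,3)O 1/6 not · (4,4)O 2/8 not · (4,5)O 1/5 not
Row 5: (5,1)O 1/1 satisfied · (5,3)X 1/3 satisfied · (5,4)X 2/5 satisfied · (5,5)X 1/3 satisfied
For instance (2,3) has only 1/7 same-type neighbors, below 1/3.

No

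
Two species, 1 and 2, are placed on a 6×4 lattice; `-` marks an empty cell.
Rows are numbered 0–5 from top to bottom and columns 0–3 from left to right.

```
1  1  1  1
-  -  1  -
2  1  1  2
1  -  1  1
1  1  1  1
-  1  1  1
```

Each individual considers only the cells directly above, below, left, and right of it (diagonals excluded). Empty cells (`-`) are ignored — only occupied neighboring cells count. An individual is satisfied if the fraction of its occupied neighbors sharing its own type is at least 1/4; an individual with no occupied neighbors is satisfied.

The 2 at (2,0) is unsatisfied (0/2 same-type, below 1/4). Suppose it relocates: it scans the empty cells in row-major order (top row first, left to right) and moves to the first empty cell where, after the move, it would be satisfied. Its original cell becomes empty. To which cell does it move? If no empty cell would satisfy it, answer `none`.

Vacating (2,0). Empty cells in order:
  (1,0): 0/1 same-type → still unsatisfied.
  (1,1): 0/3 same-type → still unsatisfied.
  (1,3): 1/3 same-type → satisfied — stop here.

(1,3)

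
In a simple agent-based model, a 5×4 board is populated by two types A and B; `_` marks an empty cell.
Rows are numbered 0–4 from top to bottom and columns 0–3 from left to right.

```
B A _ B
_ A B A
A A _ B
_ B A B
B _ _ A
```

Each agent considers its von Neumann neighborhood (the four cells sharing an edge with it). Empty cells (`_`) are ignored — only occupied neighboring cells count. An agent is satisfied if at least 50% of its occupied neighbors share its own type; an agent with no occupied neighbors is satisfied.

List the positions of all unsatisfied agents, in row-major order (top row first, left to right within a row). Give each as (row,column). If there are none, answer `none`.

Row 0: (0,0)B 0/1 unhappy · (0,1)A 1/2 ok · (0,3)B 0/1 unhappy
Row 1: (1,1)A 2/3 ok · (1,2)B 0/2 unhappy · (1,3)A 0/3 unhappy
Row 2: (2,0)A 1/1 ok · (2,1)A 2/3 ok · (2,3)B 1/2 ok
Row 3: (3,1)B 0/2 unhappy · (3,2)A 0/2 unhappy · (3,3)B 1/3 unhappy
Row 4: (4,0)B 0/0 ok · (4,3)A 0/1 unhappy

(0,0), (0,3), (1,2), (1,3), (3,1), (3,2), (3,3), (4,3)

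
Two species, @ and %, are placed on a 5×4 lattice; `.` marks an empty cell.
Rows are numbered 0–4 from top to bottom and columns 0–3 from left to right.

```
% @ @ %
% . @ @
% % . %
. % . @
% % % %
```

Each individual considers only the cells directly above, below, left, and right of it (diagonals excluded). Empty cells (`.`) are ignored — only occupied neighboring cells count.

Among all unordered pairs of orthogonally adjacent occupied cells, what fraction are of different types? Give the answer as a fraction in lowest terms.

Scan each occupied cell's neighbors to the right and below so each pair is counted once.
Row 0: %(0,0)–@(0,1)≠ %(0,0)–%(1,0)= @(0,1)–@(0,2)= @(0,2)–%(0,3)≠ @(0,2)–@(1,2)= %(0,3)–@(1,3)≠  → 3/6 unlike.
Row 1: %(1,0)–%(2,0)= @(1,2)–@(1,3)= @(1,3)–%(2,3)≠  → 1/3 unlike.
Row 2: %(2,0)–%(2,1)= %(2,1)–%(3,1)= %(2,3)–@(3,3)≠  → 1/3 unlike.
Row 3: %(3,1)–%(4,1)= @(3,3)–%(4,3)≠  → 1/2 unlike.
Row 4: %(4,0)–%(4,1)= %(4,1)–%(4,2)= %(4,2)–%(4,3)=  → 0/3 unlike.
Total adjacent occupied pairs: 17; unlike-type pairs: 6.
6/17 is already in lowest terms.

6/17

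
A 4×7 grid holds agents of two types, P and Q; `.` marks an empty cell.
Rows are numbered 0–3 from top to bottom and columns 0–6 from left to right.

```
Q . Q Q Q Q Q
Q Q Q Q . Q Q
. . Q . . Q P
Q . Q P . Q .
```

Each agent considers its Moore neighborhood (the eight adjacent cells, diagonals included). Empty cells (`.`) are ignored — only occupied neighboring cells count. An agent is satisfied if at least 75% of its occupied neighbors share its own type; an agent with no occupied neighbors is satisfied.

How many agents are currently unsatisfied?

(0,0)Q 2/2 ok
(0,2)Q 4/4 ok
(0,3)Q 4/4 ok
(0,4)Q 4/4 ok
(0,5)Q 4/4 ok
(0,6)Q 3/3 ok
(1,0)Q 2/2 ok
(1,1)Q 5/5 ok
(1,2)Q 5/5 ok
(1,3)Q 5/5 ok
(1,5)Q 5/6 ok
(1,6)Q 4/5 ok
(2,2)Q 4/5 ok
(2,5)Q 3/4 ok
(2,6)P 0/4 unhappy
(3,0)Q 0/0 ok
(3,2)Q 1/2 unhappy
(3,3)P 0/2 unhappy
(3,5)Q 1/2 unhappy
Unsatisfied: (2,6), (3,2), (3,3), (3,5) — 4 in total.

4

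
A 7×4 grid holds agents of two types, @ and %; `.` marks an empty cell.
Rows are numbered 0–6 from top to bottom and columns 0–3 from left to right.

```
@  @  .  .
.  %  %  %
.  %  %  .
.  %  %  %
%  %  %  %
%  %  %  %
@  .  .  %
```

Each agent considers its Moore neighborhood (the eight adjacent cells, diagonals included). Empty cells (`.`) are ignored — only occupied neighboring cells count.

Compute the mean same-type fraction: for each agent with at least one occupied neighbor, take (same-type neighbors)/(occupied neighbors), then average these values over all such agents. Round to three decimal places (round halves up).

(0,0)@ 1/2
(0,1)@ 1/3
(1,1)% 3/5
(1,2)% 4/5
(1,3)% 2/2
(2,1)% 5/5
(2,2)% 7/7
(3,1)% 6/6
(3,2)% 7/7
(3,3)% 4/4
(4,0)% 4/4
(4,1)% 7/7
(4,2)% 8/8
(4,3)% 5/5
(5,0)% 3/4
(5,1)% 5/6
(5,2)% 6/6
(5,3)% 4/4
(6,0)@ 0/2
(6,3)% 2/2
Sum over 20 agents: 1/2 + 1/3 + 3/5 + 4/5 + 2/2 + 5/5 + 7/7 + 6/6 + 7/7 + 4/4 + 4/4 + 7/7 + 8/8 + 5/5 + 3/4 + 5/6 + 6/6 + 4/4 + 0/2 + 2/2 = 1009/60; mean = 1009/60 ÷ 20 = 1009/1200 = 0.840833… → 0.841.

0.841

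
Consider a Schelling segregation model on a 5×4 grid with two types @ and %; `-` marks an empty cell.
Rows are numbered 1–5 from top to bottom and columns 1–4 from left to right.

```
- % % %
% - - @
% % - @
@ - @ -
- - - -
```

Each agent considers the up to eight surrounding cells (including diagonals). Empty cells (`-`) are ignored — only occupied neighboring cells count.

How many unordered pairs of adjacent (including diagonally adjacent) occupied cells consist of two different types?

Scan each occupied cell's neighbors to the right and below (and the two forward diagonals) so each pair is counted once.
Row 1: %(1,2)–%(1,3)= %(1,2)–%(2,1)= %(1,3)–%(1,4)= %(1,3)–@(2,4)≠ %(1,4)–@(2,4)≠  → 2/5 unlike.
Row 2: %(2,1)–%(3,1)= %(2,1)–%(3,2)= @(2,4)–@(3,4)=  → 0/3 unlike.
Row 3: %(3,1)–%(3,2)= %(3,1)–@(4,1)≠ %(3,2)–@(4,3)≠ %(3,2)–@(4,1)≠ @(3,4)–@(4,3)=  → 3/5 unlike.
Total adjacent occupied pairs: 13; unlike-type pairs: 5.

5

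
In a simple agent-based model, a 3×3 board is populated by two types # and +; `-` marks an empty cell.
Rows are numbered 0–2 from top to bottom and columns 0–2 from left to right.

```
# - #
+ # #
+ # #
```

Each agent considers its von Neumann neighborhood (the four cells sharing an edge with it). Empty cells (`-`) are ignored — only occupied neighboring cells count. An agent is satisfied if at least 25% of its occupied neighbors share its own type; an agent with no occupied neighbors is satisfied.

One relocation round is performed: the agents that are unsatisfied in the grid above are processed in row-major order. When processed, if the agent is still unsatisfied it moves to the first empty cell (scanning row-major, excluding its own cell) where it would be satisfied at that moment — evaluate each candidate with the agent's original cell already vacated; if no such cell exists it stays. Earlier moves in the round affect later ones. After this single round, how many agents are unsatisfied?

0

Initially unsatisfied (in order): (0,0).
  (0,0) → (0,1).
Resulting grid:
- # #
+ # #
+ # #
All satisfied now.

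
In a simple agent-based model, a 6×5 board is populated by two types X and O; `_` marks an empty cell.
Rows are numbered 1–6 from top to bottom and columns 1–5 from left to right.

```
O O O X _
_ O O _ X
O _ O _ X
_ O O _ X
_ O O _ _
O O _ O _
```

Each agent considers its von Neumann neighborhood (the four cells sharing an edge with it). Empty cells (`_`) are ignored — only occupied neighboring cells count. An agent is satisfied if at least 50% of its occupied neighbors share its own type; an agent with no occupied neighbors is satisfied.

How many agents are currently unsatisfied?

1

Row 1: (1,1)O 1/1 ok · (1,2)O 3/3 ok · (1,3)O 2/3 ok · (1,4)X 0/1 unhappy
Row 2: (2,2)O 2/2 ok · (2,3)O 3/3 ok · (2,5)X 1/1 ok
Row 3: (3,1)O 0/0 ok · (3,3)O 2/2 ok · (3,5)X 2/2 ok
Row 4: (4,2)O 2/2 ok · (4,3)O 3/3 ok · (4,5)X 1/1 ok
Row 5: (5,2)O 3/3 ok · (5,3)O 2/2 ok
Row 6: (6,1)O 1/1 ok · (6,2)O 2/2 ok · (6,4)O 0/0 ok
Unsatisfied: (1,4) — 1 in total.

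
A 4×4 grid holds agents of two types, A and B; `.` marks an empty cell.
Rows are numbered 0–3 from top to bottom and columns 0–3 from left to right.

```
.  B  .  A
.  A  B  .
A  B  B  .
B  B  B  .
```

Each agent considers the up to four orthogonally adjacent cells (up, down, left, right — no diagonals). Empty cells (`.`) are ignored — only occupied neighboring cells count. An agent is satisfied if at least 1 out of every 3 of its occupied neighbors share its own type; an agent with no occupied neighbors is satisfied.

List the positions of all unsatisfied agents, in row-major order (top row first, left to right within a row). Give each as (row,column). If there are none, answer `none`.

(0,1), (1,1), (2,0)

(0,1)B 0/1 unhappy
(0,3)A 0/0 ok
(1,1)A 0/3 unhappy
(1,2)B 1/2 ok
(2,0)A 0/2 unhappy
(2,1)B 2/4 ok
(2,2)B 3/3 ok
(3,0)B 1/2 ok
(3,1)B 3/3 ok
(3,2)B 2/2 ok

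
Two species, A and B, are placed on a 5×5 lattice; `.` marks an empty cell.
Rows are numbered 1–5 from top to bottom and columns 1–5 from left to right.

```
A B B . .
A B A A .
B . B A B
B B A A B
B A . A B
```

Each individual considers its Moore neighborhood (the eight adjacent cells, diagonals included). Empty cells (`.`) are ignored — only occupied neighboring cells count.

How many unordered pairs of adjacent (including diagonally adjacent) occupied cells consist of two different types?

Scan each occupied cell's neighbors to the right and below (and the two forward diagonals) so each pair is counted once.
Row 1: A(1,1)–B(1,2)≠ A(1,1)–A(2,1)= A(1,1)–B(2,2)≠ B(1,2)–B(1,3)= B(1,2)–B(2,2)= B(1,2)–A(2,3)≠ B(1,2)–A(2,1)≠ B(1,3)–A(2,3)≠ B(1,3)–A(2,4)≠ B(1,3)–B(2,2)=  → 6/10 unlike.
Row 2: A(2,1)–B(2,2)≠ A(2,1)–B(3,1)≠ B(2,2)–A(2,3)≠ B(2,2)–B(3,3)= B(2,2)–B(3,1)= A(2,3)–A(2,4)= A(2,3)–B(3,3)≠ A(2,3)–A(3,4)= A(2,4)–A(3,4)= A(2,4)–B(3,5)≠ A(2,4)–B(3,3)≠  → 6/11 unlike.
Row 3: B(3,1)–B(4,1)= B(3,1)–B(4,2)= B(3,3)–A(3,4)≠ B(3,3)–A(4,3)≠ B(3,3)–A(4,4)≠ B(3,3)–B(4,2)= A(3,4)–B(3,5)≠ A(3,4)–A(4,4)= A(3,4)–B(4,5)≠ A(3,4)–A(4,3)= B(3,5)–B(4,5)= B(3,5)–A(4,4)≠  → 6/12 unlike.
Row 4: B(4,1)–B(4,2)= B(4,1)–B(5,1)= B(4,1)–A(5,2)≠ B(4,2)–A(4,3)≠ B(4,2)–A(5,2)≠ B(4,2)–B(5,1)= A(4,3)–A(4,4)= A(4,3)–A(5,4)= A(4,3)–A(5,2)= A(4,4)–B(4,5)≠ A(4,4)–A(5,4)= A(4,4)–B(5,5)≠ B(4,5)–B(5,5)= B(4,5)–A(5,4)≠  → 6/14 unlike.
Row 5: B(5,1)–A(5,2)≠ A(5,4)–B(5,5)≠  → 2/2 unlike.
Total adjacent occupied pairs: 49; unlike-type pairs: 26.

26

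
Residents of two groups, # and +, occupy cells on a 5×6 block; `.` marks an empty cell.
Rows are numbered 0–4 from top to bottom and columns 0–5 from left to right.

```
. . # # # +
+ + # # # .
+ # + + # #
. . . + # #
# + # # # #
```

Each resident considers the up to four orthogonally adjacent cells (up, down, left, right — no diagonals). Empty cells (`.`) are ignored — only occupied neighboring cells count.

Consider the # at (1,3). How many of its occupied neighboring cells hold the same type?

Occupied neighbors of (1,3): (0,3)=#, (2,3)=+, (1,2)=#, (1,4)=#.
Same type (#): 3 of 4.

3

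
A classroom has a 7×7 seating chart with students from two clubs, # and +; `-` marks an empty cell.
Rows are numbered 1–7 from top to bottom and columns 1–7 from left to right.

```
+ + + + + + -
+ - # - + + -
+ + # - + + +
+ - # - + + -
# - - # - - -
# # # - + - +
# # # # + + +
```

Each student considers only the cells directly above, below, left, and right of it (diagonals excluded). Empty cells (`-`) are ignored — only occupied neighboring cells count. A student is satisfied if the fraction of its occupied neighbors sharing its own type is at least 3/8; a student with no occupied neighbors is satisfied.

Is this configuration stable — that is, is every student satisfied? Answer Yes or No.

(1,1)+ 2/2 satisfied
(1,2)+ 2/2 satisfied
(1,3)+ 2/3 satisfied
(1,4)+ 2/2 satisfied
(1,5)+ 3/3 satisfied
(1,6)+ 2/2 satisfied
(2,1)+ 2/2 satisfied
(2,3)# 1/2 satisfied
(2,5)+ 3/3 satisfied
(2,6)+ 3/3 satisfied
(3,1)+ 3/3 satisfied
(3,2)+ 1/2 satisfied
(3,3)# 2/3 satisfied
(3,5)+ 3/3 satisfied
(3,6)+ 4/4 satisfied
(3,7)+ 1/1 satisfied
(4,1)+ 1/2 satisfied
(4,3)# 1/1 satisfied
(4,5)+ 2/2 satisfied
(4,6)+ 2/2 satisfied
(5,1)# 1/2 satisfied
(5,4)# 0/0 satisfied
(6,1)# 3/3 satisfied
(6,2)# 3/3 satisfied
(6,3)# 2/2 satisfied
(6,5)+ 1/1 satisfied
(6,7)+ 1/1 satisfied
(7,1)# 2/2 satisfied
(7,2)# 3/3 satisfied
(7,3)# 3/3 satisfied
(7,4)# 1/2 satisfied
(7,5)+ 2/3 satisfied
(7,6)+ 2/2 satisfied
(7,7)+ 2/2 satisfied
All meet the threshold, so the configuration is stable.

Yes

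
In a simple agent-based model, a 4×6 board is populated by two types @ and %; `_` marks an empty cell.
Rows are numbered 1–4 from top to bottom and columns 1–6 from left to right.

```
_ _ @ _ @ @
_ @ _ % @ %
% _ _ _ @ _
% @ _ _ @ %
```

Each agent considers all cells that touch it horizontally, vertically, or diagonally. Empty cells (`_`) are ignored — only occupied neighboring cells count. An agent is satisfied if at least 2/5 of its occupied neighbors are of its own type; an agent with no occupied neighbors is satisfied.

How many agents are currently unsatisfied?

(1,3)@ 1/2 satisfied
(1,5)@ 2/4 satisfied
(1,6)@ 2/3 satisfied
(2,2)@ 1/2 satisfied
(2,4)% 0/4 not
(2,5)@ 3/5 satisfied
(2,6)% 0/4 not
(3,1)% 1/3 not
(3,5)@ 2/5 satisfied
(4,1)% 1/2 satisfied
(4,2)@ 0/2 not
(4,5)@ 1/2 satisfied
(4,6)% 0/2 not
Unsatisfied: (2,4), (2,6), (3,1), (4,2), (4,6) — 5 in total.

5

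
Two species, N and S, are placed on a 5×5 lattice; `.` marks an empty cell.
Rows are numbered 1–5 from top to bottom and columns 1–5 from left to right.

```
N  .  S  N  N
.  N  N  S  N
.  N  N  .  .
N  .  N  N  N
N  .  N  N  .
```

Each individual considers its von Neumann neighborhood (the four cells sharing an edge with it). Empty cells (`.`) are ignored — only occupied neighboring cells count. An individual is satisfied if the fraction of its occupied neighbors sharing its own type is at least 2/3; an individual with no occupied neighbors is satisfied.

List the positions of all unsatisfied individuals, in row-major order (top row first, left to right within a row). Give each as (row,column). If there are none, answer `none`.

(1,3), (1,4), (2,3), (2,4), (2,5)

(1,1)N 0/0 ✓
(1,3)S 0/2 ✗
(1,4)N 1/3 ✗
(1,5)N 2/2 ✓
(2,2)N 2/2 ✓
(2,3)N 2/4 ✗
(2,4)S 0/3 ✗
(2,5)N 1/2 ✗
(3,2)N 2/2 ✓
(3,3)N 3/3 ✓
(4,1)N 1/1 ✓
(4,3)N 3/3 ✓
(4,4)N 3/3 ✓
(4,5)N 1/1 ✓
(5,1)N 1/1 ✓
(5,3)N 2/2 ✓
(5,4)N 2/2 ✓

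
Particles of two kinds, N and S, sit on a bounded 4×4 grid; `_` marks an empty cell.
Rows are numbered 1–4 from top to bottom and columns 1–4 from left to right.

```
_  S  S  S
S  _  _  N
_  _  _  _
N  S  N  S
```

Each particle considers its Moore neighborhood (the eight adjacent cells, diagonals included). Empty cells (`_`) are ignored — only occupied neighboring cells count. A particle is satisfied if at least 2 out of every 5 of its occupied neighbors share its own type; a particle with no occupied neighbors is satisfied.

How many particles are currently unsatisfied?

Row 1: (1,2)S 2/2 ok · (1,3)S 2/3 ok · (1,4)S 1/2 ok
Row 2: (2,1)S 1/1 ok · (2,4)N 0/2 unhappy
Row 4: (4,1)N 0/1 unhappy · (4,2)S 0/2 unhappy · (4,3)N 0/2 unhappy · (4,4)S 0/1 unhappy
Unsatisfied: (2,4), (4,1), (4,2), (4,3), (4,4) — 5 in total.

5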